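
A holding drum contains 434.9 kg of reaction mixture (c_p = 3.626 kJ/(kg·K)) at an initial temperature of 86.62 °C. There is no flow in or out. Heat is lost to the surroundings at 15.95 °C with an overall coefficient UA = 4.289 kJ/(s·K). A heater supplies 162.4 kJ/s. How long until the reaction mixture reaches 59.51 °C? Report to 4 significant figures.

643.8 s

M c_p dT/dt = −UA(T − T_amb) + Q̇.
τ = M c_p/UA = 367.673 s; T_ss = T_amb + Q̇/UA = 15.95 + 162.4/4.289 = 53.8143 °C.
T(t) = T_ss + (T₀ − T_ss)e^(−t/τ); set T = 59.51:
t = −τ ln[(T − T_ss)/(T₀ − T_ss)] = −367.673 · ln(0.173619) = 643.755 s.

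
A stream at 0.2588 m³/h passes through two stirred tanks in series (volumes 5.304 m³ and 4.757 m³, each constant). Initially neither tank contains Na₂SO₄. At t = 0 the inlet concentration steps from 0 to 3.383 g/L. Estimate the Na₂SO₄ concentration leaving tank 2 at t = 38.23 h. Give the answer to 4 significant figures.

Time constants: τᵢ = Vᵢ/Q for each well-mixed tank.
τ₁ = 5.304/0.2588 = 20.4946 h; τ₂ = 4.757/0.2588 = 18.3810 h.
Tank 1: C₁ = C_in(1 − e^(−t/τ₁)). Tank 2 (τ₁ ≠ τ₂): C₂ = C_in[1 − (τ₁ e^(−t/τ₁) − τ₂ e^(−t/τ₂))/(τ₁ − τ₂)].
At t = 38.23: e^(−t/τ₁) = 0.154839, e^(−t/τ₂) = 0.124947.
C₂ = 3.383·[1 − (20.4946·0.154839 − 18.3810·0.124947)/(2.11360)] = 3.383·0.585205 = 1.97975 g/L.

1.980 g/L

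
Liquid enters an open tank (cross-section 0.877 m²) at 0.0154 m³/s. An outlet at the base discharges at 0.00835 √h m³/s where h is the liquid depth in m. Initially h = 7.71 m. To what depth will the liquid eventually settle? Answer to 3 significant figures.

3.40 m

Level balance: A dh/dt = 0.0154 − 0.00835 √h. Setting dh/dt = 0:
Q_in = 0.00835 √h_ss ⇒ √h_ss = 0.0154/0.00835 = 1.8443.
h_ss = 1.8443² = 3.4015 m. (Since h₀ = 7.71 m > h_ss, the level will fall toward this value.)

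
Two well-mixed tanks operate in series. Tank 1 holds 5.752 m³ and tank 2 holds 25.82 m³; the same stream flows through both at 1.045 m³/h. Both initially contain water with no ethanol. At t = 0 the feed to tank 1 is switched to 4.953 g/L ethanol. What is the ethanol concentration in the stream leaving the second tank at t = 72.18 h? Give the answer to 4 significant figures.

Time constants: τᵢ = Vᵢ/Q for each well-mixed tank.
τ₁ = 5.752/1.045 = 5.50431 h; τ₂ = 25.82/1.045 = 24.7081 h.
Tank 1: C₁ = C_in(1 − e^(−t/τ₁)). Tank 2 (τ₁ ≠ τ₂): C₂ = C_in[1 − (τ₁ e^(−t/τ₁) − τ₂ e^(−t/τ₂))/(τ₁ − τ₂)].
At t = 72.18: e^(−t/τ₁) = 2.01807e-06, e^(−t/τ₂) = 0.0538633.
C₂ = 4.953·[1 − (5.50431·2.01807e-06 − 24.7081·0.0538633)/(-19.2038)] = 4.953·0.930699 = 4.60975 g/L.

4.610 g/L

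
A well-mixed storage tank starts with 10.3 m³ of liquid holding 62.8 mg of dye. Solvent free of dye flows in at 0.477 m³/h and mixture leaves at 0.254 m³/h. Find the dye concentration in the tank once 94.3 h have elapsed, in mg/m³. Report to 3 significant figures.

0.565 mg/m³

Total volume: dV/dt = Q_in − Q_out = 0.22300 m³/h, so V(t) = 10.3 + 0.22300 t and V(94.3) = 31.329 m³.
Solute balance: dm/dt = 0 − Q_out C = −Q_out m/V(t).
Separate: dm/m = −Q_out dt/V(t) ⇒ ln(m/m₀) = −(Q_out/(Q_in−Q_out)) ln(V/V₀).
m = m₀ (V₀/V)^(Q_out/(Q_in−Q_out)) = 62.8 × (10.3/31.329)^(1.1390) = 17.689 mg.
C = m/V = 17.689/31.329 = 0.56461 mg/m³.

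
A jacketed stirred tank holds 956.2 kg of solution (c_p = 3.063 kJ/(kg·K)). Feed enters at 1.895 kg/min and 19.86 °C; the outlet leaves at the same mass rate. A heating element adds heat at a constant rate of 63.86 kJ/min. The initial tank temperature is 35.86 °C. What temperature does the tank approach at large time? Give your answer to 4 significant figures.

M c_p dT/dt = ṁ c_p (T_in − T) + Q̇.
At steady state dT/dt = 0 ⇒ T_ss = T_in + Q̇/(ṁ c_p) = 19.86 + 63.86/(1.895·3.063) = 30.8620 °C.

30.86 °C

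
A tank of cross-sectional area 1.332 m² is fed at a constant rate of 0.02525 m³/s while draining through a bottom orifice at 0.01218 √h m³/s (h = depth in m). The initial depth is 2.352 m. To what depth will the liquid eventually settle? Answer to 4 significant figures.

4.298 m

Level balance: A dh/dt = 0.02525 − 0.01218 √h. Setting dh/dt = 0:
Q_in = 0.01218 √h_ss ⇒ √h_ss = 0.02525/0.01218 = 2.07307.
h_ss = 2.07307² = 4.29762 m. (Since h₀ = 2.352 m < h_ss, the level will rise toward this value.)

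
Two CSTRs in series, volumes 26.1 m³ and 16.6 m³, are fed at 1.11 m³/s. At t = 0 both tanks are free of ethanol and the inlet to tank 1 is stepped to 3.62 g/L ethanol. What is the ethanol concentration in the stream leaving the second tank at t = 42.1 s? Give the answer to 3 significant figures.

Time constants: τᵢ = Vᵢ/Q for each well-mixed tank.
τ₁ = 26.1/1.11 = 23.514 s; τ₂ = 16.6/1.11 = 14.955 s.
Tank 1: C₁ = C_in(1 − e^(−t/τ₁)). Tank 2 (τ₁ ≠ τ₂): C₂ = C_in[1 − (τ₁ e^(−t/τ₁) − τ₂ e^(−t/τ₂))/(τ₁ − τ₂)].
At t = 42.1: e^(−t/τ₁) = 0.16688, e^(−t/τ₂) = 0.059898.
C₂ = 3.62·[1 − (23.514·0.16688 − 14.955·0.059898)/(8.5586)] = 3.62·0.64617 = 2.3391 g/L.

2.34 g/L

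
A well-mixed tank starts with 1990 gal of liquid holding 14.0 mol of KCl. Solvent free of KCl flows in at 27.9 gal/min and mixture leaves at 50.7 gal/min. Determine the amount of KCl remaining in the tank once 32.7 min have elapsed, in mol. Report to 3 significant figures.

4.93 mol

Let m(t) be the amount of KCl. Volume: V(t) = V₀ + (Q_in − Q_out) t = 1990 − 22.800 t; V(32.7) = 1244.4 gal.
No KCl enters, so dm/dt = −Q_out · (m/V).
dm/m = −Q_out dt/(V₀ − 22.800 t); integrating gives ln(m/m₀) = −(Q_out/(Q_in−Q_out)) ln(V/V₀).
m = m₀ (V₀/V)^(Q_out/(Q_in−Q_out)) = 14.0 × (1990/1244.4)^(-2.2237) = 4.9291 mol.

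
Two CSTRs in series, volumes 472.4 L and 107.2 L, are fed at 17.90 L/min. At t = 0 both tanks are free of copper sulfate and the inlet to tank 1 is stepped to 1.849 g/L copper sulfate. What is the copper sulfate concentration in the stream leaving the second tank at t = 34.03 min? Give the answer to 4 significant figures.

Time constants: τᵢ = Vᵢ/Q for each well-mixed tank.
τ₁ = 472.4/17.90 = 26.3911 min; τ₂ = 107.2/17.90 = 5.98883 min.
Solving the cascade with C₁(0)=C₂(0)=0 gives C₂(t) = C_in[1 − (τ₁ e^(−t/τ₁) − τ₂ e^(−t/τ₂))/(τ₁ − τ₂)].
At t = 34.03: e^(−t/τ₁) = 0.275422, e^(−t/τ₂) = 0.00340589.
C₂ = 1.849·[1 − (26.3911·0.275422 − 5.98883·0.00340589)/(20.4022)] = 1.849·0.644731 = 1.19211 g/L.

1.192 g/L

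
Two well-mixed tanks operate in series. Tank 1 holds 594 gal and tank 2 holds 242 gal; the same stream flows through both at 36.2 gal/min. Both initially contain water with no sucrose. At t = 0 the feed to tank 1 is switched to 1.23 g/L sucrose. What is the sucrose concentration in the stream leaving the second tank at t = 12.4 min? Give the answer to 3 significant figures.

0.387 g/L

Time constants: τᵢ = Vᵢ/Q for each well-mixed tank.
τ₁ = 594/36.2 = 16.409 min; τ₂ = 242/36.2 = 6.6851 min.
Tank 1: C₁ = C_in(1 − e^(−t/τ₁)). Tank 2 (τ₁ ≠ τ₂): C₂ = C_in[1 − (τ₁ e^(−t/τ₁) − τ₂ e^(−t/τ₂))/(τ₁ − τ₂)].
At t = 12.4: e^(−t/τ₁) = 0.46969, e^(−t/τ₂) = 0.15647.
C₂ = 1.23·[1 − (16.409·0.46969 − 6.6851·0.15647)/(9.7238)] = 1.23·0.31498 = 0.38742 g/L.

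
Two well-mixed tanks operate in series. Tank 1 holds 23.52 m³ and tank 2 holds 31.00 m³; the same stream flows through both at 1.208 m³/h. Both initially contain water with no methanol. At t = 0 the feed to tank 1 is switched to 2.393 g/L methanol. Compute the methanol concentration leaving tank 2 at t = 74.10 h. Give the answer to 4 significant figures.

Each tank obeys Vᵢ dCᵢ/dt = Q(Cᵢ₋₁ − Cᵢ), so τᵢ = Vᵢ/Q.
τ₁ = 23.52/1.208 = 19.4702 h; τ₂ = 31.00/1.208 = 25.6623 h.
Solving the cascade with C₁(0)=C₂(0)=0 gives C₂(t) = C_in[1 − (τ₁ e^(−t/τ₁) − τ₂ e^(−t/τ₂))/(τ₁ − τ₂)].
At t = 74.10: e^(−t/τ₁) = 0.0222410, e^(−t/τ₂) = 0.0557148.
C₂ = 2.393·[1 − (19.4702·0.0222410 − 25.6623·0.0557148)/(-6.19205)] = 2.393·0.839031 = 2.00780 g/L.

2.008 g/L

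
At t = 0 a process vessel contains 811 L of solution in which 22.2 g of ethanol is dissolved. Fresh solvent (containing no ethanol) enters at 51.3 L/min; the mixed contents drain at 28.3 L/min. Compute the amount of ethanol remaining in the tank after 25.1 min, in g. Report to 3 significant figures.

Total volume: dV/dt = Q_in − Q_out = 23.000 L/min, so V(t) = 811 + 23.000 t and V(25.1) = 1388.3 L.
No ethanol enters, so dm/dt = −Q_out · (m/V).
Separate: dm/m = −Q_out dt/V(t) ⇒ ln(m/m₀) = −(Q_out/(Q_in−Q_out)) ln(V/V₀).
m = m₀ (V₀/V)^(Q_out/(Q_in−Q_out)) = 22.2 × (811/1388.3)^(1.2304) = 11.458 g.

11.5 g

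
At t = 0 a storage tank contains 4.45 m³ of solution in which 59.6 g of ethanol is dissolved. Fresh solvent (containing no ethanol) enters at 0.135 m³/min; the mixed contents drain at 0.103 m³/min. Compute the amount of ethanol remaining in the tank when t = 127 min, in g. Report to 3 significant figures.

Let m(t) be the amount of ethanol. Volume: V(t) = V₀ + (Q_in − Q_out) t = 4.45 + 0.032000 t; V(127) = 8.5140 m³.
No ethanol enters, so dm/dt = −Q_out · (m/V).
dm/m = −Q_out dt/(V₀ + 0.032000 t); integrating gives ln(m/m₀) = −(Q_out/(Q_in−Q_out)) ln(V/V₀).
m = m₀ (V₀/V)^(Q_out/(Q_in−Q_out)) = 59.6 × (4.45/8.5140)^(3.2187) = 7.3839 g.

7.38 g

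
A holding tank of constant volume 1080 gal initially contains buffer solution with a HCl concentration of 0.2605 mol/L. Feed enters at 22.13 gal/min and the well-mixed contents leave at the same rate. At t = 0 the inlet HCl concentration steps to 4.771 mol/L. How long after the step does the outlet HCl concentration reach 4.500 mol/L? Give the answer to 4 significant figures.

137.2 min

Mass balance on the solute (V constant): V dC/dt = Q(C_in − C), so τ = V/Q = 48.8025 min.
C(t) = C_in + (C₀ − C_in) e^(−t/τ). Set C = 4.500 and solve for t:
e^(−t/τ) = (C − C_in)/(C₀ − C_in) = (4.500 − 4.771)/(0.2605 − 4.771) = 0.0600820
t = −τ ln(…) = 48.8025 × 2.81204 = 137.235 min.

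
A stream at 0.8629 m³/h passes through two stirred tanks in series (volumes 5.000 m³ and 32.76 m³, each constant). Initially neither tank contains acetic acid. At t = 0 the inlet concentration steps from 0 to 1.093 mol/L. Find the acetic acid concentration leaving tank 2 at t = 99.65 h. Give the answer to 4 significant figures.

0.9995 mol/L

Time constants: τᵢ = Vᵢ/Q for each well-mixed tank.
τ₁ = 5.000/0.8629 = 5.79441 h; τ₂ = 32.76/0.8629 = 37.9650 h.
Solving the cascade with C₁(0)=C₂(0)=0 gives C₂(t) = C_in[1 − (τ₁ e^(−t/τ₁) − τ₂ e^(−t/τ₂))/(τ₁ − τ₂)].
At t = 99.65: e^(−t/τ₁) = 3.39765e-08, e^(−t/τ₂) = 0.0724553.
C₂ = 1.093·[1 − (5.79441·3.39765e-08 − 37.9650·0.0724553)/(-32.1706)] = 1.093·0.914494 = 0.999542 mol/L.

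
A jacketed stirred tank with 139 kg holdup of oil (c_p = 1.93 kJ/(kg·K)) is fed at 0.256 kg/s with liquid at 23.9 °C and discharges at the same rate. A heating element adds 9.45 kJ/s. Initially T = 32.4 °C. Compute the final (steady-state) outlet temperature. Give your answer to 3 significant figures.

43.0 °C

Energy balance: M c_p dT/dt = ṁ c_p (T_in − T) + 9.45.
At steady state dT/dt = 0 ⇒ T_ss = T_in + Q̇/(ṁ c_p) = 23.9 + 9.45/(0.256·1.93) = 43.026 °C.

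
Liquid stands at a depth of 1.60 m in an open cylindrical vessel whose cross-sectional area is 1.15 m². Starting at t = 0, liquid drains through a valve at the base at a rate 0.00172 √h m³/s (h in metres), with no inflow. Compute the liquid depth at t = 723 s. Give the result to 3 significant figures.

0.525 m

A dh/dt = −Q_out = −0.00172 √h.
This is separable: 2 d(√h)/dt = −0.00172/A, so √h = √h₀ − (0.00172/(2A)) t.
√h = √1.60 − 0.00172·723/(2·1.15) = 1.2649 − 0.54068 = 0.72423.
h = 0.72423² = 0.52451 m.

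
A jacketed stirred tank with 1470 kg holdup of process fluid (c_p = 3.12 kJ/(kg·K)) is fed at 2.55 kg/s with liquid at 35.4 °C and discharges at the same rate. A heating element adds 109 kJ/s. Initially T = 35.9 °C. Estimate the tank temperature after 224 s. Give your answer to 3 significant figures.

Unsteady energy balance on the tank contents: M c_p dT/dt = ṁ c_p (T_in − T) + 109.
Rearrange: dT/dt = (T_ss − T)/τ with τ = M/ṁ = 576.47 s and T_ss = T_in + Q̇/(ṁ c_p) = 49.100 °C.
Solution: T(t) = T_ss + (T₀ − T_ss) e^(−t/τ).
T(224) = 49.100 + (-13.200)·e^(−224/576.47) = 49.100 + (-13.200)·0.67802 = 40.150 °C.

40.2 °C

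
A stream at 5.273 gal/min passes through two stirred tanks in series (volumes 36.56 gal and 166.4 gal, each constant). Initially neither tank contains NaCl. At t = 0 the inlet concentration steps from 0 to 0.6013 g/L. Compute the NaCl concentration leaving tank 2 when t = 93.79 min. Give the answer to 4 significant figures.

0.5618 g/L

Each tank obeys Vᵢ dCᵢ/dt = Q(Cᵢ₋₁ − Cᵢ), so τᵢ = Vᵢ/Q.
τ₁ = 36.56/5.273 = 6.93343 min; τ₂ = 166.4/5.273 = 31.5570 min.
Solving the cascade with C₁(0)=C₂(0)=0 gives C₂(t) = C_in[1 − (τ₁ e^(−t/τ₁) − τ₂ e^(−t/τ₂))/(τ₁ − τ₂)].
At t = 93.79: e^(−t/τ₁) = 1.33416e-06, e^(−t/τ₂) = 0.0511965.
C₂ = 0.6013·[1 − (6.93343·1.33416e-06 − 31.5570·0.0511965)/(-24.6236)] = 0.6013·0.934388 = 0.561848 g/L.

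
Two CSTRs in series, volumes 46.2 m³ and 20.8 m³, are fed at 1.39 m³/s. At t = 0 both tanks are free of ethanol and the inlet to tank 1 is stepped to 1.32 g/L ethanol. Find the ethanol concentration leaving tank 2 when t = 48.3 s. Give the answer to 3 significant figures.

Species balance on tank i: dCᵢ/dt = (Cᵢ₋₁ − Cᵢ)/τᵢ with τᵢ = Vᵢ/Q.
τ₁ = 46.2/1.39 = 33.237 s; τ₂ = 20.8/1.39 = 14.964 s.
Tank 1: C₁ = C_in(1 − e^(−t/τ₁)). Tank 2 (τ₁ ≠ τ₂): C₂ = C_in[1 − (τ₁ e^(−t/τ₁) − τ₂ e^(−t/τ₂))/(τ₁ − τ₂)].
At t = 48.3: e^(−t/τ₁) = 0.23383, e^(−t/τ₂) = 0.039647.
C₂ = 1.32·[1 − (33.237·0.23383 − 14.964·0.039647)/(18.273)] = 1.32·0.60716 = 0.80145 g/L.

0.801 g/L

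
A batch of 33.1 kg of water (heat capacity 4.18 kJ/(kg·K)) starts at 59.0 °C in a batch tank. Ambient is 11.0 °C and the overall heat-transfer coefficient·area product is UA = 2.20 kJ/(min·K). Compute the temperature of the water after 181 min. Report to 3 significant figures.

M c_p dT/dt = −UA(T − T_amb).
dT/dt = (T_ss − T)/τ with T_ss = T_amb = 11.000 °C, τ = M c_p/UA = 33.1·4.18/2.20 = 62.890 min.
Integrating: T(t) = T_ss + (T₀ − T_ss) e^(−t/τ).
T(181) = 11.000 + (48.000)·0.056245 = 13.700 °C.

13.7 °C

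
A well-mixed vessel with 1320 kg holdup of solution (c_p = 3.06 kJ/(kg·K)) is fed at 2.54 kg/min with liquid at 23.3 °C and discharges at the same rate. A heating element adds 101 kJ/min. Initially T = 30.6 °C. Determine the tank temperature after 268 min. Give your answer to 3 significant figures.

32.9 °C

M c_p dT/dt = ṁ c_p (T_in − T) + Q̇.
τ = M/ṁ = 519.69 min; T_ss = T_in + Q̇/(ṁ c_p) = 23.3 + 101/(2.54·3.06) = 36.295 °C.
This is linear first-order; T(t) = T_ss + (T₀ − T_ss) e^(−t/τ).
T(268) = 36.295 + (-5.6947)·e^(−268/519.69) = 36.295 + (-5.6947)·0.59708 = 32.894 °C.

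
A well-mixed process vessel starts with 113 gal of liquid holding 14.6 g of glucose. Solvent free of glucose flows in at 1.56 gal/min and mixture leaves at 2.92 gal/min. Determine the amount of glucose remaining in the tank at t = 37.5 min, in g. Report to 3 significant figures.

4.02 g

Let m(t) be the amount of glucose. Volume: V(t) = V₀ + (Q_in − Q_out) t = 113 − 1.3600 t; V(37.5) = 62.000 gal.
Solute balance: dm/dt = 0 − Q_out C = −Q_out m/V(t).
Separate: dm/m = −Q_out dt/V(t) ⇒ ln(m/m₀) = −(Q_out/(Q_in−Q_out)) ln(V/V₀).
m = m₀ (V₀/V)^(Q_out/(Q_in−Q_out)) = 14.6 × (113/62.000)^(-2.1471) = 4.0239 g.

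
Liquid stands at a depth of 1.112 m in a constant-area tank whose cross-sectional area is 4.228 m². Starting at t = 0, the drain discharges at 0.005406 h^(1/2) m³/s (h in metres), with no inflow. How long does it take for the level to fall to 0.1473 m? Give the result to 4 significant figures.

1049 s

With no inflow, A dh/dt = −0.005406 √h.
Separate and integrate: 2(√h − √h₀) = −(0.005406/A) t.
t = 2A(√h₀ − √h)/0.005406 = 2·4.228·(√1.112 − √0.1473)/0.005406
  = 8.45600 × (1.05451 − 0.383797) / 0.005406 = 1049.13 s.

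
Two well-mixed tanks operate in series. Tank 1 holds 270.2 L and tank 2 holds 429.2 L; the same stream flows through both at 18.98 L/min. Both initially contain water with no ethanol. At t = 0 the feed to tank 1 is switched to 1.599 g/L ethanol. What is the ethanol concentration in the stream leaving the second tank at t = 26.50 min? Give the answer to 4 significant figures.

Time constants: τᵢ = Vᵢ/Q for each well-mixed tank.
τ₁ = 270.2/18.98 = 14.2360 min; τ₂ = 429.2/18.98 = 22.6133 min.
Solving the cascade with C₁(0)=C₂(0)=0 gives C₂(t) = C_in[1 − (τ₁ e^(−t/τ₁) − τ₂ e^(−t/τ₂))/(τ₁ − τ₂)].
At t = 26.50: e^(−t/τ₁) = 0.155443, e^(−t/τ₂) = 0.309785.
C₂ = 1.599·[1 − (14.2360·0.155443 − 22.6133·0.309785)/(-8.37724)] = 1.599·0.427932 = 0.684264 g/L.

0.6843 g/L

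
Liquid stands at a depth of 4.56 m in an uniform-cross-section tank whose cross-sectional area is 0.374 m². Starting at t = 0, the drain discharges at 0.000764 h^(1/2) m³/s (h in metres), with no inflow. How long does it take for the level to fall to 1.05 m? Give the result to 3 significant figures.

With no inflow, A dh/dt = −0.000764 √h.
Separate and integrate: 2(√h − √h₀) = −(0.000764/A) t.
t = 2A(√h₀ − √h)/0.000764 = 2·0.374·(√4.56 − √1.05)/0.000764
  = 0.74800 × (2.1354 − 1.0247) / 0.000764 = 1087.5 s.

1090 s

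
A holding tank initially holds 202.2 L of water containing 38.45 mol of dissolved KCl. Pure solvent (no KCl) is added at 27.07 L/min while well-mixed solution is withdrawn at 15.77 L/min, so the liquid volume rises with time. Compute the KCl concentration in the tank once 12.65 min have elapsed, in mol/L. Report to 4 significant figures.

0.05282 mol/L

Let m(t) be the amount of KCl. Volume: V(t) = V₀ + (Q_in − Q_out) t = 202.2 + 11.3000 t; V(12.65) = 345.145 L.
Species balance (pure solvent in): dm/dt = −Q_out · m/V(t).
dm/m = −Q_out dt/(V₀ + 11.3000 t); integrating gives ln(m/m₀) = −(Q_out/(Q_in−Q_out)) ln(V/V₀).
m = m₀ (V₀/V)^(Q_out/(Q_in−Q_out)) = 38.45 × (202.2/345.145)^(1.39558) = 18.2312 mol.
C = m/V = 18.2312/345.145 = 0.0528219 mol/L.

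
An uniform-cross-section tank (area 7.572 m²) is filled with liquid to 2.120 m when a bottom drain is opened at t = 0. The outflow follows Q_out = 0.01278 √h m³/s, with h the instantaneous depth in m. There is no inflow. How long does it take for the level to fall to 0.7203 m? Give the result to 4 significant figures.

719.7 s

With no inflow, A dh/dt = −0.01278 √h.
Separate and integrate: 2(√h − √h₀) = −(0.01278/A) t.
t = 2A(√h₀ − √h)/0.01278 = 2·7.572·(√2.120 − √0.7203)/0.01278
  = 15.1440 × (1.45602 − 0.848705) / 0.01278 = 719.656 s.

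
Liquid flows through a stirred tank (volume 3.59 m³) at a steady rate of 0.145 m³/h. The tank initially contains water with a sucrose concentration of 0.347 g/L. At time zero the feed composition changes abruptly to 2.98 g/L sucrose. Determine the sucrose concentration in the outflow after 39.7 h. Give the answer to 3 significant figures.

2.45 g/L

Transient balance on the dissolved component: V dC/dt = Q(C_in − C).
So dC/dt = (C_in − C)/τ with τ = V/Q = 3.59/0.145 = 24.759 h.
Integrating: C(t) = C_in + (C₀ − C_in) e^(−t/τ).
C(39.7) = 2.98 + (0.347 − 2.98)·e^(−39.7/24.759) = 2.98 + (-2.6330)·0.20119 = 2.4503 g/L.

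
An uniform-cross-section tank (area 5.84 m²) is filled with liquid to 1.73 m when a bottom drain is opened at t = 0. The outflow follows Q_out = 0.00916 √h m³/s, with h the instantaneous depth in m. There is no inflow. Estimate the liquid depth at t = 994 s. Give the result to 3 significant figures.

With no inflow, A dh/dt = −0.00916 √h.
∫ h^(−1/2) dh = −(0.00916/A) ∫ dt, giving 2√h = 2√h₀ − (0.00916/A) t.
√h = √1.73 − 0.00916·994/(2·5.84) = 1.3153 − 0.77954 = 0.53575.
h = 0.53575² = 0.28703 m.

0.287 m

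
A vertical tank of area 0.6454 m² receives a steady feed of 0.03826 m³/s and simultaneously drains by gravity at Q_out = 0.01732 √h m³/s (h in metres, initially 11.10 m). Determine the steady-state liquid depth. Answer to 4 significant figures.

Volume balance on the tank: A dh/dt = Q_in − 0.01732 √h. At steady state dh/dt = 0:
Q_in = 0.01732 √h_ss ⇒ √h_ss = 0.03826/0.01732 = 2.20901.
h_ss = 2.20901² = 4.87971 m. (Since h₀ = 11.10 m > h_ss, the level will fall toward this value.)

4.880 m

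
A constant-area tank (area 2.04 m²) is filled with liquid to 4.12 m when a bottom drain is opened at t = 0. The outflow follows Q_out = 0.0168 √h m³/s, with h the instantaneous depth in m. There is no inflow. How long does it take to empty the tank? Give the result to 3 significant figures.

With no inflow, A dh/dt = −0.0168 √h.
Separate and integrate: 2(√h − √h₀) = −(0.0168/A) t.
Tank is empty when √h = 0: t_empty = 2A√h₀/0.0168.
t_empty = 2·2.04·√4.12/0.0168 = 4.0800·2.0298/0.0168 = 492.95 s.

493 s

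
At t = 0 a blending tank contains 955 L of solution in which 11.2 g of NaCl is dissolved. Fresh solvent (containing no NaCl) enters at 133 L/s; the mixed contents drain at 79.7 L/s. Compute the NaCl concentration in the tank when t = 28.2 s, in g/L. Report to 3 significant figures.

Total volume: dV/dt = Q_in − Q_out = 53.300 L/s, so V(t) = 955 + 53.300 t and V(28.2) = 2458.1 L.
No NaCl enters, so dm/dt = −Q_out · (m/V).
dm/m = −Q_out dt/(V₀ + 53.300 t); integrating gives ln(m/m₀) = −(Q_out/(Q_in−Q_out)) ln(V/V₀).
m = m₀ (V₀/V)^(Q_out/(Q_in−Q_out)) = 11.2 × (955/2458.1)^(1.4953) = 2.7243 g.
C = m/V = 2.7243/2458.1 = 0.0011083 g/L.

0.00111 g/L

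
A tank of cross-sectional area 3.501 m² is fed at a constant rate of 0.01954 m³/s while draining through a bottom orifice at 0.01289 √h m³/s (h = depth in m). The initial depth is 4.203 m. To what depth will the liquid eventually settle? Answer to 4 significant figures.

2.298 m

A dh/dt = Q_in − 0.01289 √h. Steady state requires inflow = outflow:
Q_in = 0.01289 √h_ss ⇒ √h_ss = 0.01954/0.01289 = 1.51590.
h_ss = 1.51590² = 2.29796 m. (Since h₀ = 4.203 m > h_ss, the level will fall toward this value.)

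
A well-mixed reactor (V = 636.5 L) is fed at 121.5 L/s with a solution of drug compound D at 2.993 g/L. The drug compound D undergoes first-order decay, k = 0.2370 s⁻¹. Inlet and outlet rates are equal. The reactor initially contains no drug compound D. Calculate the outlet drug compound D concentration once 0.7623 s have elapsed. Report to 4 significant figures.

V dC/dt = Q(C_in − C) − k V C.
This is linear with rate a = Q/V + k = 0.427888 s⁻¹.
C_ss = Q C_in/(Q + kV) = 1.33523 g/L; C(t) = C_ss + (C₀ − C_ss) e^(−a t).
C(0.7623) = 1.33523 + (-1.33523)·e^(−0.427888·0.7623) = 1.33523 + (-1.33523)·0.721676 = 0.371625 g/L.

0.3716 g/L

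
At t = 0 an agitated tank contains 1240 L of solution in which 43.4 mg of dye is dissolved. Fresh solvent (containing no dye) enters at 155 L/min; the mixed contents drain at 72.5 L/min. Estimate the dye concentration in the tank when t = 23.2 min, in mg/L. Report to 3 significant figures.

Total volume: dV/dt = Q_in − Q_out = 82.500 L/min, so V(t) = 1240 + 82.500 t and V(23.2) = 3154.0 L.
Solute balance: dm/dt = 0 − Q_out C = −Q_out m/V(t).
dm/m = −Q_out dt/(V₀ + 82.500 t); integrating gives ln(m/m₀) = −(Q_out/(Q_in−Q_out)) ln(V/V₀).
m = m₀ (V₀/V)^(Q_out/(Q_in−Q_out)) = 43.4 × (1240/3154.0)^(0.87879) = 19.107 mg.
C = m/V = 19.107/3154.0 = 0.0060580 mg/L.

0.00606 mg/L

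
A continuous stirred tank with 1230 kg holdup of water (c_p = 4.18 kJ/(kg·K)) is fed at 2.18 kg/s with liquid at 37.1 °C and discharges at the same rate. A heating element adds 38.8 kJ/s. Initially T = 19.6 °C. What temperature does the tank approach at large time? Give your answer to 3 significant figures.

Unsteady energy balance on the tank contents: M c_p dT/dt = ṁ c_p (T_in − T) + 38.8.
At steady state dT/dt = 0 ⇒ T_ss = T_in + Q̇/(ṁ c_p) = 37.1 + 38.8/(2.18·4.18) = 41.358 °C.

41.4 °C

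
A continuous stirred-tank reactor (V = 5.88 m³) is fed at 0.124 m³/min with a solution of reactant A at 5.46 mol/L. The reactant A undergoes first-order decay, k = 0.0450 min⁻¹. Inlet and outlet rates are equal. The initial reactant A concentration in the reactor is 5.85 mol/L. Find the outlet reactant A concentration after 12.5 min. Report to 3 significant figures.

Species balance: V dC/dt = Q C_in − Q C − k V C.
This is linear with rate a = Q/V + k = 0.066088 min⁻¹.
C_ss = Q C_in/(Q + kV) = 1.7423 mol/L; C(t) = C_ss + (C₀ − C_ss) e^(−a t).
C(12.5) = 1.7423 + (4.1077)·e^(−0.066088·12.5) = 1.7423 + (4.1077)·0.43775 = 3.5404 mol/L.

3.54 mol/L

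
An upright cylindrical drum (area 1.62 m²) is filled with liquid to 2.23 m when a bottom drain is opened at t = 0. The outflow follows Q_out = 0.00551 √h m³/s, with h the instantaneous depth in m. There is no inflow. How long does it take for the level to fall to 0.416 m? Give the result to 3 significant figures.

499 s

Volume balance on the tank: A dh/dt = −0.00551 √h.
Separate and integrate: 2(√h − √h₀) = −(0.00551/A) t.
t = 2A(√h₀ − √h)/0.00551 = 2·1.62·(√2.23 − √0.416)/0.00551
  = 3.2400 × (1.4933 − 0.64498) / 0.00551 = 498.84 s.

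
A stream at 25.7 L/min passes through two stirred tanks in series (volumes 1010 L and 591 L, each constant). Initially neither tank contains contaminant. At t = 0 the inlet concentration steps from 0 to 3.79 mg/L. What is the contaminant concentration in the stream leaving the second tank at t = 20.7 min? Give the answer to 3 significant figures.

0.568 mg/L

Species balance on tank i: dCᵢ/dt = (Cᵢ₋₁ − Cᵢ)/τᵢ with τᵢ = Vᵢ/Q.
τ₁ = 1010/25.7 = 39.300 min; τ₂ = 591/25.7 = 22.996 min.
Tank 1: C₁ = C_in(1 − e^(−t/τ₁)). Tank 2 (τ₁ ≠ τ₂): C₂ = C_in[1 − (τ₁ e^(−t/τ₁) − τ₂ e^(−t/τ₂))/(τ₁ − τ₂)].
At t = 20.7: e^(−t/τ₁) = 0.59054, e^(−t/τ₂) = 0.40651.
C₂ = 3.79·[1 − (39.300·0.59054 − 22.996·0.40651)/(16.304)] = 3.79·0.14989 = 0.56808 mg/L.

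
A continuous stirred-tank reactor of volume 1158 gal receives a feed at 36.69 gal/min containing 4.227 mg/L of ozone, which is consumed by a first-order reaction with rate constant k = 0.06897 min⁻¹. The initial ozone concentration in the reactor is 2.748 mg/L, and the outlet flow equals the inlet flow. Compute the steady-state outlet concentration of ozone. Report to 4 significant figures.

Species balance: V dC/dt = Q C_in − Q C − k V C.
Steady state (dC/dt = 0): C_ss = Q C_in/(Q + kV) = C_in/(1 + kV/Q).
C_ss = 36.69·4.227/(36.69 + 0.06897·1158) = 155.089/116.557 = 1.33058 mg/L.

1.331 mg/L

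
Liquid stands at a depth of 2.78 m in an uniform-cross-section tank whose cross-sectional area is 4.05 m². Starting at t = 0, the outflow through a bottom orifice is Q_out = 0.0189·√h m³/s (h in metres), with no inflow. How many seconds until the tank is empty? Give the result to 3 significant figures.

715 s

A dh/dt = −Q_out = −0.0189 √h.
Separate and integrate: 2(√h − √h₀) = −(0.0189/A) t.
Tank is empty when √h = 0: t_empty = 2A√h₀/0.0189.
t_empty = 2·4.05·√2.78/0.0189 = 8.1000·1.6673/0.0189 = 714.57 s.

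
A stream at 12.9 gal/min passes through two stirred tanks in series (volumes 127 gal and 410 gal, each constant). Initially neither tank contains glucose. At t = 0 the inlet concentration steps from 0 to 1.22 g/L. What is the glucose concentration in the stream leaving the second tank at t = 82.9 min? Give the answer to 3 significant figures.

Time constants: τᵢ = Vᵢ/Q for each well-mixed tank.
τ₁ = 127/12.9 = 9.8450 min; τ₂ = 410/12.9 = 31.783 min.
Tank 1: C₁ = C_in(1 − e^(−t/τ₁)). Tank 2 (τ₁ ≠ τ₂): C₂ = C_in[1 − (τ₁ e^(−t/τ₁) − τ₂ e^(−t/τ₂))/(τ₁ − τ₂)].
At t = 82.9: e^(−t/τ₁) = 0.00022029, e^(−t/τ₂) = 0.073658.
C₂ = 1.22·[1 − (9.8450·0.00022029 − 31.783·0.073658)/(-21.938)] = 1.22·0.89339 = 1.0899 g/L.

1.09 g/L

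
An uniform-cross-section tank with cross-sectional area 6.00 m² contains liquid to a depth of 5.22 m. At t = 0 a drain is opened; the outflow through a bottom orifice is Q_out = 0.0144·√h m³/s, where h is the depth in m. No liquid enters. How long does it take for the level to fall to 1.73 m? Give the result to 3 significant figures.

A dh/dt = −Q_out = −0.0144 √h.
Separate and integrate: 2(√h − √h₀) = −(0.0144/A) t.
t = 2A(√h₀ − √h)/0.0144 = 2·6.00·(√5.22 − √1.73)/0.0144
  = 12.000 × (2.2847 − 1.3153) / 0.0144 = 807.86 s.

808 s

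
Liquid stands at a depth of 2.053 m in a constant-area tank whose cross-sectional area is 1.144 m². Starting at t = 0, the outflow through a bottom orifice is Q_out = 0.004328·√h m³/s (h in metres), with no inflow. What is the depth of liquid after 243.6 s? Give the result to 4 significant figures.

0.9448 m

Mass balance (ρ constant): A dh/dt = −0.004328 √h.
This is separable: 2 d(√h)/dt = −0.004328/A, so √h = √h₀ − (0.004328/(2A)) t.
√h = √2.053 − 0.004328·243.6/(2·1.144) = 1.43283 − 0.460796 = 0.972034.
h = 0.972034² = 0.944849 m.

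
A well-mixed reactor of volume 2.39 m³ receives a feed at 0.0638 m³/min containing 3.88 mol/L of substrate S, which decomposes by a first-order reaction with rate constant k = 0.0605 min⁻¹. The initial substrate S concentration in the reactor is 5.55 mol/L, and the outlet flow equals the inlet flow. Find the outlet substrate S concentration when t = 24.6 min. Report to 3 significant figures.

Accumulation = in − out − consumed: V dC/dt = Q C_in − Q C − k V C.
This is linear with rate a = Q/V + k = 0.087195 min⁻¹.
C_ss = Q C_in/(Q + kV) = 1.1879 mol/L; C(t) = C_ss + (C₀ − C_ss) e^(−a t).
C(24.6) = 1.1879 + (4.3621)·e^(−0.087195·24.6) = 1.1879 + (4.3621)·0.11707 = 1.6985 mol/L.

1.70 mol/L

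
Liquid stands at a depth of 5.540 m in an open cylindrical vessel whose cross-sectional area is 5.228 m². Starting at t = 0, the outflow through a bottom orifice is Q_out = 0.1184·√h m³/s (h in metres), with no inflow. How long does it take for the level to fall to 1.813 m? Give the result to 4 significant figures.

88.95 s

A dh/dt = −Q_out = −0.1184 √h.
∫ h^(−1/2) dh = −(0.1184/A) ∫ dt, giving 2√h = 2√h₀ − (0.1184/A) t.
t = 2A(√h₀ − √h)/0.1184 = 2·5.228·(√5.540 − √1.813)/0.1184
  = 10.4560 × (2.35372 − 1.34648) / 0.1184 = 88.9505 s.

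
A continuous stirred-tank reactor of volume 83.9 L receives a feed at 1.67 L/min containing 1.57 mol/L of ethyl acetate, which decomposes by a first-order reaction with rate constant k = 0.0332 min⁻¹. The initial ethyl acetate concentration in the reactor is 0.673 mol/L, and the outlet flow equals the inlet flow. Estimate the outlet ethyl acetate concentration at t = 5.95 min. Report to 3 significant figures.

V dC/dt = Q(C_in − C) − k V C.
dC/dt = (Q/V) C_in − (Q/V + k) C; effective rate a = Q/V + k = 0.019905 + 0.0332 = 0.053105 min⁻¹.
C_ss = Q C_in/(Q + kV) = 0.58847 mol/L; C(t) = C_ss + (C₀ − C_ss) e^(−a t).
C(5.95) = 0.58847 + (0.084534)·e^(−0.053105·5.95) = 0.58847 + (0.084534)·0.72908 = 0.65010 mol/L.

0.650 mol/L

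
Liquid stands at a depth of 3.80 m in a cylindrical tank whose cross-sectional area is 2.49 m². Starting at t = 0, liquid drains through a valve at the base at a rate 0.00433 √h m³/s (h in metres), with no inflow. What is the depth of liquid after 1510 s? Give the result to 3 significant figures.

0.405 m

A dh/dt = −Q_out = −0.00433 √h.
This is separable: 2 d(√h)/dt = −0.00433/A, so √h = √h₀ − (0.00433/(2A)) t.
√h = √3.80 − 0.00433·1510/(2·2.49) = 1.9494 − 1.3129 = 0.63645.
h = 0.63645² = 0.40507 m.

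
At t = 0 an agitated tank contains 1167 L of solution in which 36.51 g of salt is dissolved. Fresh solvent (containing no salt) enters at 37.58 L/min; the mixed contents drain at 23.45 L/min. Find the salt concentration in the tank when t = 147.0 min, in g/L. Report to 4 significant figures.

0.002063 g/L

Let m(t) be the amount of salt. Volume: V(t) = V₀ + (Q_in − Q_out) t = 1167 + 14.1300 t; V(147.0) = 3244.11 L.
No salt enters, so dm/dt = −Q_out · (m/V).
dm/m = −Q_out dt/(V₀ + 14.1300 t); integrating gives ln(m/m₀) = −(Q_out/(Q_in−Q_out)) ln(V/V₀).
m = m₀ (V₀/V)^(Q_out/(Q_in−Q_out)) = 36.51 × (1167/3244.11)^(1.65959) = 6.69134 g.
C = m/V = 6.69134/3244.11 = 0.00206261 g/L.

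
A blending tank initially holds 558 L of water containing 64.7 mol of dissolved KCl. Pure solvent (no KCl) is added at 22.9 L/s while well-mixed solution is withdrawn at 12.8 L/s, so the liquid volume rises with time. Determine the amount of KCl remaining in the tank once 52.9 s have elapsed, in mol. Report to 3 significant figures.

Total volume: dV/dt = Q_in − Q_out = 10.100 L/s, so V(t) = 558 + 10.100 t and V(52.9) = 1092.3 L.
Species balance (pure solvent in): dm/dt = −Q_out · m/V(t).
dm/m = −Q_out dt/(V₀ + 10.100 t); integrating gives ln(m/m₀) = −(Q_out/(Q_in−Q_out)) ln(V/V₀).
m = m₀ (V₀/V)^(Q_out/(Q_in−Q_out)) = 64.7 × (558/1092.3)^(1.2673) = 27.620 mol.

27.6 mol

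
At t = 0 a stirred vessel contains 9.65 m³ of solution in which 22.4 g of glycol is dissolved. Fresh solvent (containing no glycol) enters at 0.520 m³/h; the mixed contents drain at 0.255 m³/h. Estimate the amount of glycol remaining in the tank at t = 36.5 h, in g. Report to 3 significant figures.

11.5 g

Total volume: dV/dt = Q_in − Q_out = 0.26500 m³/h, so V(t) = 9.65 + 0.26500 t and V(36.5) = 19.323 m³.
Species balance (pure solvent in): dm/dt = −Q_out · m/V(t).
dm/m = −Q_out dt/(V₀ + 0.26500 t); integrating gives ln(m/m₀) = −(Q_out/(Q_in−Q_out)) ln(V/V₀).
m = m₀ (V₀/V)^(Q_out/(Q_in−Q_out)) = 22.4 × (9.65/19.323)^(0.96226) = 11.484 g.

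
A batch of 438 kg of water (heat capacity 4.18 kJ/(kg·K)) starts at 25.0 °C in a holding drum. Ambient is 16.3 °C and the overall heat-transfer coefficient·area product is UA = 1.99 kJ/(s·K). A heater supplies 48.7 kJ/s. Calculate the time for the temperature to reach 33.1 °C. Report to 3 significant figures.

663 s

M c_p dT/dt = −UA(T − T_amb) + Q̇.
τ = M c_p/UA = 920.02 s; T_ss = T_amb + Q̇/UA = 16.3 + 48.7/1.99 = 40.772 °C.
T(t) = T_ss + (T₀ − T_ss)e^(−t/τ); set T = 33.1:
t = −τ ln[(T − T_ss)/(T₀ − T_ss)] = −920.02 · ln(0.48644) = 663.00 s.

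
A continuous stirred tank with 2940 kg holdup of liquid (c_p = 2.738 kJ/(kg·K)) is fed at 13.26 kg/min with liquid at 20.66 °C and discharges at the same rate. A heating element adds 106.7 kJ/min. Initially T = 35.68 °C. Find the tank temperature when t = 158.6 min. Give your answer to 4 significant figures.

Energy balance: M c_p dT/dt = ṁ c_p (T_in − T) + 106.7.
τ = M/ṁ = 221.719 min; T_ss = T_in + Q̇/(ṁ c_p) = 20.66 + 106.7/(13.26·2.738) = 23.5989 °C.
Solution: T(t) = T_ss + (T₀ − T_ss) e^(−t/τ).
T(158.6) = 23.5989 + (12.0811)·e^(−158.6/221.719) = 23.5989 + (12.0811)·0.489036 = 29.5070 °C.

29.51 °C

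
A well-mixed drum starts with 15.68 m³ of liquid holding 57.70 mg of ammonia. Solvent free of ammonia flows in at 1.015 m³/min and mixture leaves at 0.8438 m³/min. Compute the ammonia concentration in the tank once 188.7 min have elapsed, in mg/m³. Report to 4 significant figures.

Total volume: dV/dt = Q_in − Q_out = 0.171200 m³/min, so V(t) = 15.68 + 0.171200 t and V(188.7) = 47.9854 m³.
Species balance (pure solvent in): dm/dt = −Q_out · m/V(t).
dm/m = −Q_out dt/(V₀ + 0.171200 t); integrating gives ln(m/m₀) = −(Q_out/(Q_in−Q_out)) ln(V/V₀).
m = m₀ (V₀/V)^(Q_out/(Q_in−Q_out)) = 57.70 × (15.68/47.9854)^(4.92874) = 0.232796 mg.
C = m/V = 0.232796/47.9854 = 0.00485138 mg/m³.

0.004851 mg/m³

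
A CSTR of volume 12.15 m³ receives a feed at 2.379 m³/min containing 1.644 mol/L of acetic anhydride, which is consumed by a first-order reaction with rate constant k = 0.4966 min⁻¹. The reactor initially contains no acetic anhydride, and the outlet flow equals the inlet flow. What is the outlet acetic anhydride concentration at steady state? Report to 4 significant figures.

0.4649 mol/L

Accumulation = in − out − consumed: V dC/dt = Q C_in − Q C − k V C.
At steady state: 0 = Q C_in − (Q + kV) C_ss, so C_ss = Q C_in/(Q + kV).
C_ss = 2.379·1.644/(2.379 + 0.4966·12.15) = 3.91108/8.41269 = 0.464902 mol/L.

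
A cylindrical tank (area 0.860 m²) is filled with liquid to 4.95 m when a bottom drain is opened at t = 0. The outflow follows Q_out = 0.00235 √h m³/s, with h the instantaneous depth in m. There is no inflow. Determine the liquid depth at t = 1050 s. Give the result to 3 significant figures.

0.625 m

Volume balance on the tank: A dh/dt = −0.00235 √h.
Separate and integrate: 2(√h − √h₀) = −(0.00235/A) t.
√h = √4.95 − 0.00235·1050/(2·0.860) = 2.2249 − 1.4346 = 0.79027.
h = 0.79027² = 0.62452 m.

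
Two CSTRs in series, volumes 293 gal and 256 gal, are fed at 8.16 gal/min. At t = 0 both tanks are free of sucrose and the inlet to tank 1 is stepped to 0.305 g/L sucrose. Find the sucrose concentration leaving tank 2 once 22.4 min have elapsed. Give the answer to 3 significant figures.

0.0441 g/L

Time constants: τᵢ = Vᵢ/Q for each well-mixed tank.
τ₁ = 293/8.16 = 35.907 min; τ₂ = 256/8.16 = 31.373 min.
Tank 1: C₁ = C_in(1 − e^(−t/τ₁)). Tank 2 (τ₁ ≠ τ₂): C₂ = C_in[1 − (τ₁ e^(−t/τ₁) − τ₂ e^(−t/τ₂))/(τ₁ − τ₂)].
At t = 22.4: e^(−t/τ₁) = 0.53588, e^(−t/τ₂) = 0.48968.
C₂ = 0.305·[1 − (35.907·0.53588 − 31.373·0.48968)/(4.5343)] = 0.305·0.14444 = 0.044054 g/L.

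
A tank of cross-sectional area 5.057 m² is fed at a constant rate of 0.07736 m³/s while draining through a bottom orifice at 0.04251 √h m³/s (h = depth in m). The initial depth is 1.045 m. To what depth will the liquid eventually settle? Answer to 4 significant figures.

A dh/dt = Q_in − 0.04251 √h. Steady state requires inflow = outflow:
Q_in = 0.04251 √h_ss ⇒ √h_ss = 0.07736/0.04251 = 1.81981.
h_ss = 1.81981² = 3.31170 m. (Since h₀ = 1.045 m < h_ss, the level will rise toward this value.)

3.312 m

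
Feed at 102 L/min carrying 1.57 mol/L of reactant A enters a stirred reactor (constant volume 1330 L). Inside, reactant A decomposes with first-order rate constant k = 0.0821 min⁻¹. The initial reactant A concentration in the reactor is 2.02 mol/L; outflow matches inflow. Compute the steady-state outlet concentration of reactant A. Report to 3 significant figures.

0.758 mol/L

V dC/dt = Q(C_in − C) − k V C.
At steady state: 0 = Q C_in − (Q + kV) C_ss, so C_ss = Q C_in/(Q + kV).
C_ss = 102·1.57/(102 + 0.0821·1330) = 160.14/211.19 = 0.75826 mol/L.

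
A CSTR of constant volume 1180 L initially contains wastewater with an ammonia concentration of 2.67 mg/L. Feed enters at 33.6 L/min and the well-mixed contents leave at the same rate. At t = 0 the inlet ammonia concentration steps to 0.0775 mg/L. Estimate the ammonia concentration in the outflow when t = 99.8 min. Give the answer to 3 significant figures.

Mass balance on the solute (V constant): V dC/dt = Q(C_in − C).
So dC/dt = (C_in − C)/τ with τ = V/Q = 1180/33.6 = 35.119 min.
This is linear first-order; C(t) = C_in + (C₀ − C_in) e^(−t/τ).
C(99.8) = 0.0775 + (2.67 − 0.0775)·e^(−99.8/35.119) = 0.0775 + (2.5925)·0.058323 = 0.22870 mg/L.

0.229 mg/L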